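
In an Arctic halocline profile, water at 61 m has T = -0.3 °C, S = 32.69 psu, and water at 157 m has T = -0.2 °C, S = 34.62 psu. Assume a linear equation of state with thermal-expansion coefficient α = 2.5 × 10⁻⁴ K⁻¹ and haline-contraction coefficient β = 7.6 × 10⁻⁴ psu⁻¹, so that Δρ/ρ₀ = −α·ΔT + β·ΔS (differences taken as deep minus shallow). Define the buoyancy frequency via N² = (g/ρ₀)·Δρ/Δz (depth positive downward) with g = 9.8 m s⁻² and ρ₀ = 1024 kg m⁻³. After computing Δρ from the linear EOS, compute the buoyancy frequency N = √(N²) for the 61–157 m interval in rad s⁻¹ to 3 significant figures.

0.0121 rad s⁻¹

ΔT = +0.1 K, ΔS = +1.93 psu (deep − shallow).
Δρ/ρ₀ = −αΔT + βΔS = -2.50 × 10⁻⁵ + 1.4668 × 10⁻³ = 1.4418 × 10⁻³, so Δρ ≈ 1.476 kg m⁻³.
N² = (g/ρ₀)·Δρ/Δz = g·(Δρ/ρ₀)/Δz = 9.8 × 1.4418 × 10⁻³ / 96 = 1.4718 × 10⁻⁴ s⁻².
N = √(1.4718 × 10⁻⁴) = 0.012132 rad s⁻¹ ≈ 0.0121 rad s⁻¹.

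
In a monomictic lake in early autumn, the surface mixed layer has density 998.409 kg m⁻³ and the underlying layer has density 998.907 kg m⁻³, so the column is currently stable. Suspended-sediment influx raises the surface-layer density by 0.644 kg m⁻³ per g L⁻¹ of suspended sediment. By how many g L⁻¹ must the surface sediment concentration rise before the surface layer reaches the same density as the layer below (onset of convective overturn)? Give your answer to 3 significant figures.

0.773 g L⁻¹

Density deficit of the surface layer: 998.907 − 998.409 = 0.498 kg m⁻³.
Required change = 0.498 / 0.644 = 0.773 g L⁻¹.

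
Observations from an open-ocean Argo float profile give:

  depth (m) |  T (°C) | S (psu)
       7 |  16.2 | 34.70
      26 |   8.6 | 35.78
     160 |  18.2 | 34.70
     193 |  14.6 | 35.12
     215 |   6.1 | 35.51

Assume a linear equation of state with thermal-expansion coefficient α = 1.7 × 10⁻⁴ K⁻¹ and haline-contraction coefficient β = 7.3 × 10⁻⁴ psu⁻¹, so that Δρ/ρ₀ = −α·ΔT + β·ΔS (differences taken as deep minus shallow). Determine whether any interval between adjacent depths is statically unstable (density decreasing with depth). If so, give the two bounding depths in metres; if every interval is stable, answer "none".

Evaluate Δρ/ρ₀ = −αΔT + βΔS across each adjacent pair:
  7–26 m: −αΔT+βΔS = −(1.7 × 10⁻⁴)(-7.6)+(7.3 × 10⁻⁴)(+1.08) = 2.1 × 10⁻³ → stable
  26–160 m: −αΔT+βΔS = −(1.7 × 10⁻⁴)(+9.6)+(7.3 × 10⁻⁴)(-1.08) = -2.4 × 10⁻³ → UNSTABLE
  160–193 m: −αΔT+βΔS = −(1.7 × 10⁻⁴)(-3.6)+(7.3 × 10⁻⁴)(+0.42) = 9.2 × 10⁻⁴ → stable
  193–215 m: −αΔT+βΔS = −(1.7 × 10⁻⁴)(-8.5)+(7.3 × 10⁻⁴)(+0.39) = 1.7 × 10⁻³ → stable
The 26–160 m interval has Δρ < 0: lighter water underlies denser water.

26–160 m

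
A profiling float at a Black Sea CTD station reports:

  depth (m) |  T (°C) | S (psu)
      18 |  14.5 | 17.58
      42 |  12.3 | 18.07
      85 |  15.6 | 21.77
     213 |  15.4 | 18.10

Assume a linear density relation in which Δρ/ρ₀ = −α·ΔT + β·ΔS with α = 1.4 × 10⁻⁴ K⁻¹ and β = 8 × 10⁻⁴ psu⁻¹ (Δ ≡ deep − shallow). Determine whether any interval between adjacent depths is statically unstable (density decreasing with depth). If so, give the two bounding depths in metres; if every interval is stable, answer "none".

85–213 m

Evaluate Δρ/ρ₀ = −αΔT + βΔS across each adjacent pair:
  18–42 m: −αΔT+βΔS = −(1.4 × 10⁻⁴)(-2.2)+(8 × 10⁻⁴)(+0.49) = 7.0 × 10⁻⁴ → stable
  42–85 m: −αΔT+βΔS = −(1.4 × 10⁻⁴)(+3.3)+(8 × 10⁻⁴)(+3.70) = 2.5 × 10⁻³ → stable
  85–213 m: −αΔT+βΔS = −(1.4 × 10⁻⁴)(-0.2)+(8 × 10⁻⁴)(-3.67) = -2.9 × 10⁻³ → UNSTABLE
The 85–213 m interval has Δρ < 0: lighter water underlies denser water.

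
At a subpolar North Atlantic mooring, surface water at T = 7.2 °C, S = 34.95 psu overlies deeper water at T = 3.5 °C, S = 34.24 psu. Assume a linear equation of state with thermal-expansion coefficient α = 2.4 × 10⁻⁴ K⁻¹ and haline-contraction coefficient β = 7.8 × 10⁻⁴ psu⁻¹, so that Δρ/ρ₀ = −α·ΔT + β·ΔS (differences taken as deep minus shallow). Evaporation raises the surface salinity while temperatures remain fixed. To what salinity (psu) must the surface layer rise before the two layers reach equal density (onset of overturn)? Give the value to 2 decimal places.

35.38 psu

Neutral buoyancy requires −α(T_deep − T_surf) + β(S_deep − S_surf′) = 0.
S_surf′ = S_deep − (α/β)·ΔT = 34.24 − (2.4 × 10⁻⁴/7.8 × 10⁻⁴)·(-3.7) = 35.3785 psu.
Increase required: 35.3785 − 34.95 = 0.4285 psu.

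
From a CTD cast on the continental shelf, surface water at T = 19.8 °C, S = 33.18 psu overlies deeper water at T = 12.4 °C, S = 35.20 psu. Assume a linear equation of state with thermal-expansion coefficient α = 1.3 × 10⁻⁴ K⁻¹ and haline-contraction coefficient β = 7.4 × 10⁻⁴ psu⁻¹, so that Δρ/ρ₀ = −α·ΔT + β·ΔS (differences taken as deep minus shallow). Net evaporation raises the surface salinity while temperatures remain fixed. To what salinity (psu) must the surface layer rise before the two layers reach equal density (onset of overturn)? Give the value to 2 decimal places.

Neutral buoyancy requires −α(T_deep − T_surf) + β(S_deep − S_surf′) = 0.
S_surf′ = S_deep − (α/β)·ΔT = 35.20 − (1.3 × 10⁻⁴/7.4 × 10⁻⁴)·(-7.4) = 36.5000 psu.
Increase required: 36.5000 − 33.18 = 3.3200 psu.

36.50 psu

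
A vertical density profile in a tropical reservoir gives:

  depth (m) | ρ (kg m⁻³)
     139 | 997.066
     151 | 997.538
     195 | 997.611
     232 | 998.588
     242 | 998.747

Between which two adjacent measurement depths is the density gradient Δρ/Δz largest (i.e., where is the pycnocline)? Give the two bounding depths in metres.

139–151 m

Compute the density gradient over each adjacent pair:
  139–151 m: Δρ/Δz = 0.472/12 = 0.039 kg m⁻⁴
  151–195 m: Δρ/Δz = 0.073/44 = 1.7 × 10⁻³ kg m⁻⁴
  195–232 m: Δρ/Δz = 0.977/37 = 0.026 kg m⁻⁴
  232–242 m: Δρ/Δz = 0.159/10 = 0.016 kg m⁻⁴
The largest gradient is in the 139–151 m interval — the pycnocline.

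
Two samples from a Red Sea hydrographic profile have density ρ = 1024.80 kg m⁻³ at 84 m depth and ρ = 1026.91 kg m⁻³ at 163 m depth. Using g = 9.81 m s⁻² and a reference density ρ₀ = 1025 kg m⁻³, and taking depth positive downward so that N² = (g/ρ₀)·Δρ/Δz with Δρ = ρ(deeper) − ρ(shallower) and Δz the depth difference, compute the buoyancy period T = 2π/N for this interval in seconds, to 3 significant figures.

Δρ = 1026.91 − 1024.80 = 2.11 kg m⁻³ over Δz = 163 − 84 = 79 m.
N² = (9.81/1025) × (2.11/79) = 2.5562 × 10⁻⁴ s⁻².
N = √(2.5562 × 10⁻⁴) = 0.015988 rad s⁻¹, so T = 2π/N = 392.99 s ≈ 393 s.

393 s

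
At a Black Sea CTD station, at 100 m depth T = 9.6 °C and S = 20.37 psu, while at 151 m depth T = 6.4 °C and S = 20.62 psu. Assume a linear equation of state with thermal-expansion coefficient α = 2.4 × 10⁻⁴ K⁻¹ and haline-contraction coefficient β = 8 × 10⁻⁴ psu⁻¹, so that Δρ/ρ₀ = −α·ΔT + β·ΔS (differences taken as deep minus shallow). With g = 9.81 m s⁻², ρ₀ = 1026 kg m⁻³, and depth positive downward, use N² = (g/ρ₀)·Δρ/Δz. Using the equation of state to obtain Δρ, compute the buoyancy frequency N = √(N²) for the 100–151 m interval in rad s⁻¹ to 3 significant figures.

0.0136 rad s⁻¹

ΔT = -3.2 K, ΔS = +0.25 psu (deep − shallow).
Δρ/ρ₀ = −αΔT + βΔS = 7.68 × 10⁻⁴ + 2.00 × 10⁻⁴ = 9.68 × 10⁻⁴, so Δρ ≈ 0.9932 kg m⁻³.
N² = (g/ρ₀)·Δρ/Δz = g·(Δρ/ρ₀)/Δz = 9.81 × 9.68 × 10⁻⁴ / 51 = 1.8620 × 10⁻⁴ s⁻².
N = √(1.8620 × 10⁻⁴) = 0.013646 rad s⁻¹ ≈ 0.0136 rad s⁻¹.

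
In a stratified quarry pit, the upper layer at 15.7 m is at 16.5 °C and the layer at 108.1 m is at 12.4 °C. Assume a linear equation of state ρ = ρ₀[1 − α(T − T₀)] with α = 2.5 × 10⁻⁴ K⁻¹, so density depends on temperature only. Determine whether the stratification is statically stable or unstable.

stable

ΔT = 12.4 − 16.5 = -4.1 K, so Δρ/ρ₀ = −αΔT = 1.025 × 10⁻³.
Δρ/ρ₀ > 0, so Δρ > 0: deeper water is denser → statically stable.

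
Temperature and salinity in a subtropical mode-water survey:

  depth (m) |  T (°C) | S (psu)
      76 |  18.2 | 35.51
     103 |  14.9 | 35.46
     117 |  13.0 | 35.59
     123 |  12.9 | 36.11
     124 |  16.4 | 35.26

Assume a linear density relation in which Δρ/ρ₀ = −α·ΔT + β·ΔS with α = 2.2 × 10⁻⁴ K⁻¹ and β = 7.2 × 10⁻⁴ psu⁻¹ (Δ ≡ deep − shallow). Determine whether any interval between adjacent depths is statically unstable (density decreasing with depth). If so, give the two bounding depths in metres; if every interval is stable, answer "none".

123–124 m

Evaluate Δρ/ρ₀ = −αΔT + βΔS across each adjacent pair:
  76–103 m: −αΔT+βΔS = −(2.2 × 10⁻⁴)(-3.3)+(7.2 × 10⁻⁴)(-0.05) = 6.9 × 10⁻⁴ → stable
  103–117 m: −αΔT+βΔS = −(2.2 × 10⁻⁴)(-1.9)+(7.2 × 10⁻⁴)(+0.13) = 5.1 × 10⁻⁴ → stable
  117–123 m: −αΔT+βΔS = −(2.2 × 10⁻⁴)(-0.1)+(7.2 × 10⁻⁴)(+0.52) = 4.0 × 10⁻⁴ → stable
  123–124 m: −αΔT+βΔS = −(2.2 × 10⁻⁴)(+3.5)+(7.2 × 10⁻⁴)(-0.85) = -1.4 × 10⁻³ → UNSTABLE
The 123–124 m interval has Δρ < 0: lighter water underlies denser water.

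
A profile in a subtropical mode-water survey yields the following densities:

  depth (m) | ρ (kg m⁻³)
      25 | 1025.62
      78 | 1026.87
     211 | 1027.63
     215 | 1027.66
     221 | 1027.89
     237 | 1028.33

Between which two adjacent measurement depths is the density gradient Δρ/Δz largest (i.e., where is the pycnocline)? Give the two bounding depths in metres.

215–221 m

Compute the density gradient over each adjacent pair:
  25–78 m: Δρ/Δz = 1.25/53 = 0.024 kg m⁻⁴
  78–211 m: Δρ/Δz = 0.76/133 = 5.7 × 10⁻³ kg m⁻⁴
  211–215 m: Δρ/Δz = 0.03/4 = 7.5 × 10⁻³ kg m⁻⁴
  215–221 m: Δρ/Δz = 0.23/6 = 0.038 kg m⁻⁴
  221–237 m: Δρ/Δz = 0.44/16 = 0.028 kg m⁻⁴
The largest gradient is in the 215–221 m interval — the pycnocline.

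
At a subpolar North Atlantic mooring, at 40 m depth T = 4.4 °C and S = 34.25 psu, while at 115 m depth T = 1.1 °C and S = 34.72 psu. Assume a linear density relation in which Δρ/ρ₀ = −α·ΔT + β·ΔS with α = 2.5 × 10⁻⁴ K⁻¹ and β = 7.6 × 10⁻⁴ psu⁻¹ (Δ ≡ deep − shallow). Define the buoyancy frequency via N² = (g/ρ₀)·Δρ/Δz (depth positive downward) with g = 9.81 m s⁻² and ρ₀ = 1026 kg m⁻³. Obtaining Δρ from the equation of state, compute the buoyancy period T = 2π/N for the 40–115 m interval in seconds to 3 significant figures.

ΔT = -3.3 K, ΔS = +0.47 psu (deep − shallow).
Δρ/ρ₀ = −αΔT + βΔS = 8.25 × 10⁻⁴ + 3.572 × 10⁻⁴ = 1.1822 × 10⁻³, so Δρ ≈ 1.213 kg m⁻³.
N² = (g/ρ₀)·Δρ/Δz = g·(Δρ/ρ₀)/Δz = 9.81 × 1.1822 × 10⁻³ / 75 = 1.5463 × 10⁻⁴ s⁻².
N = √(1.5463 × 10⁻⁴) = 0.012435 rad s⁻¹ → T = 2π/N = 505.28 s ≈ 505 s.

505 s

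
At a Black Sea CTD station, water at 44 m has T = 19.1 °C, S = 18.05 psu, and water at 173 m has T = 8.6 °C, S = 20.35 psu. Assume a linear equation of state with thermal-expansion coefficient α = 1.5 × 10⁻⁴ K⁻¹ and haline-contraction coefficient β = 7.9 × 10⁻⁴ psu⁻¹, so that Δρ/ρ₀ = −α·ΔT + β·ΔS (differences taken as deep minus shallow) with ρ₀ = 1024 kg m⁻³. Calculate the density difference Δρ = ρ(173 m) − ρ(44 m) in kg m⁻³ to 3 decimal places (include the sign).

ΔT = -10.5 K, ΔS = +2.30 psu (deep − shallow).
Δρ/ρ₀ = −(1.5 × 10⁻⁴)(-10.5) + (7.9 × 10⁻⁴)(+2.30) = 3.392 × 10⁻³.
Δρ = 1024 × (3.392 × 10⁻³) = +3.473 kg m⁻³.
Positive Δρ: denser below, stable.

+3.473 kg m⁻³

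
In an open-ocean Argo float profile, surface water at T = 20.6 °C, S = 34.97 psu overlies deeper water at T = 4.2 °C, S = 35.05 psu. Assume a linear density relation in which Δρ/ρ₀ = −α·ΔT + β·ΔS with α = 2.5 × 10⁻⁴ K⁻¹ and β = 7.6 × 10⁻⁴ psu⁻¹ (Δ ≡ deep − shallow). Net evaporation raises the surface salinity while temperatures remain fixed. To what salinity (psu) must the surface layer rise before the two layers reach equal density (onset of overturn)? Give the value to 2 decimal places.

Neutral buoyancy requires −α(T_deep − T_surf) + β(S_deep − S_surf′) = 0.
S_surf′ = S_deep − (α/β)·ΔT = 35.05 − (2.5 × 10⁻⁴/7.6 × 10⁻⁴)·(-16.4) = 40.4447 psu.
Increase required: 40.4447 − 34.97 = 5.4747 psu.

40.44 psu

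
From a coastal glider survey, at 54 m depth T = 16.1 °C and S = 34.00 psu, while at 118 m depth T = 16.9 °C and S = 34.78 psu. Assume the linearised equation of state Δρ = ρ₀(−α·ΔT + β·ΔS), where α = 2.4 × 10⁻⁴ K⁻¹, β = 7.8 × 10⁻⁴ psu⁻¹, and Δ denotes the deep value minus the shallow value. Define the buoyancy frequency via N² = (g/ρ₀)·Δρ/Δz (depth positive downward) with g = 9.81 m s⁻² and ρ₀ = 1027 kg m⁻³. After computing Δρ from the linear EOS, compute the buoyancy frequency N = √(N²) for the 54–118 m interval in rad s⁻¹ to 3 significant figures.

7.99 × 10⁻³ rad s⁻¹

ΔT = +0.8 K, ΔS = +0.78 psu (deep − shallow).
Δρ/ρ₀ = −αΔT + βΔS = -1.92 × 10⁻⁴ + 6.084 × 10⁻⁴ = 4.164 × 10⁻⁴, so Δρ ≈ 0.4276 kg m⁻³.
N² = (g/ρ₀)·Δρ/Δz = g·(Δρ/ρ₀)/Δz = 9.81 × 4.164 × 10⁻⁴ / 64 = 6.3826 × 10⁻⁵ s⁻².
N = √(6.3826 × 10⁻⁵) = 7.9891 × 10⁻³ rad s⁻¹ ≈ 7.99 × 10⁻³ rad s⁻¹.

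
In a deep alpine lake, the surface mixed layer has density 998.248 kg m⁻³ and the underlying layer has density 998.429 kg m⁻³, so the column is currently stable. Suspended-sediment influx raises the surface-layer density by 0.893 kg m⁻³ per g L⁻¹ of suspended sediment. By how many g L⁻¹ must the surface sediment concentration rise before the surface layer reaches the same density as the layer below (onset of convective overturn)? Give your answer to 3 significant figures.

Density deficit of the surface layer: 998.429 − 998.248 = 0.181 kg m⁻³.
Required change = 0.181 / 0.893 = 0.203 g L⁻¹.

0.203 g L⁻¹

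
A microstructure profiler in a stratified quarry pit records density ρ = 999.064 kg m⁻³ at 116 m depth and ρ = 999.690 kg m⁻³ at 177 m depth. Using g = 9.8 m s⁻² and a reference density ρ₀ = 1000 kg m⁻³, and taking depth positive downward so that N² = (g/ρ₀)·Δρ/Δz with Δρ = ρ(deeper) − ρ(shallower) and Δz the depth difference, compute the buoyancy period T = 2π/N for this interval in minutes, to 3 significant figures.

Δρ = 999.690 − 999.064 = 0.626 kg m⁻³ over Δz = 177 − 116 = 61 m.
N² = (9.8/1000) × (0.626/61) = 1.0057 × 10⁻⁴ s⁻².
N = √(1.0057 × 10⁻⁴) = 0.010028 rad s⁻¹, so T = 2π/N = 626.56 s = 10.443 min ≈ 10.4 min.

10.4 min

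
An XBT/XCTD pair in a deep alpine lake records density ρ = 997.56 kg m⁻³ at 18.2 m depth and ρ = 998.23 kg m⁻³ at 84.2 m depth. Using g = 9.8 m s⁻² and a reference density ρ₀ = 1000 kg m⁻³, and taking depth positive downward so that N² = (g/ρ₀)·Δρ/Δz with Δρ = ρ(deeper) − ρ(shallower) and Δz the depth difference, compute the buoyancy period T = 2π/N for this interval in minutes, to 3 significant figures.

10.5 min

Δρ = 998.23 − 997.56 = 0.67 kg m⁻³ over Δz = 84.2 − 18.2 = 66 m.
N² = (9.8/1000) × (0.67/66) = 9.9485 × 10⁻⁵ s⁻².
N = √(9.9485 × 10⁻⁵) = 9.9742 × 10⁻³ rad s⁻¹, so T = 2π/N = 629.94 s = 10.499 min ≈ 10.5 min.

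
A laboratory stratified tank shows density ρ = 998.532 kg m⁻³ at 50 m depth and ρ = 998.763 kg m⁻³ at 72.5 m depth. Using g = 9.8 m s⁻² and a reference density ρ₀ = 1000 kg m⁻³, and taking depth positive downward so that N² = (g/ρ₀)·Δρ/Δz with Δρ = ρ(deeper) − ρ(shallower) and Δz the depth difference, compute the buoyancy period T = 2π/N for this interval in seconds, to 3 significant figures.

Δρ = 998.763 − 998.532 = 0.231 kg m⁻³ over Δz = 72.5 − 50 = 22.5 m.
N² = (9.8/1000) × (0.231/22.5) = 1.0061 × 10⁻⁴ s⁻².
N = √(1.0061 × 10⁻⁴) = 0.010030 rad s⁻¹, so T = 2π/N = 626.44 s ≈ 626 s.

626 s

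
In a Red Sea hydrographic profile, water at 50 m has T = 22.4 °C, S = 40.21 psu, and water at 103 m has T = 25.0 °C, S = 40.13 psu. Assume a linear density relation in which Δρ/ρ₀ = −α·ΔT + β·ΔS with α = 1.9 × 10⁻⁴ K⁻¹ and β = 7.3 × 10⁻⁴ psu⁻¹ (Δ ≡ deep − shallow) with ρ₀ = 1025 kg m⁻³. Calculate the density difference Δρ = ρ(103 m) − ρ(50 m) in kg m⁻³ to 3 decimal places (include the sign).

-0.566 kg m⁻³

ΔT = +2.6 K, ΔS = -0.08 psu (deep − shallow).
Δρ/ρ₀ = −(1.9 × 10⁻⁴)(+2.6) + (7.3 × 10⁻⁴)(-0.08) = -5.524 × 10⁻⁴.
Δρ = 1025 × (-5.524 × 10⁻⁴) = -0.566 kg m⁻³.
Negative Δρ: lighter below, statically unstable.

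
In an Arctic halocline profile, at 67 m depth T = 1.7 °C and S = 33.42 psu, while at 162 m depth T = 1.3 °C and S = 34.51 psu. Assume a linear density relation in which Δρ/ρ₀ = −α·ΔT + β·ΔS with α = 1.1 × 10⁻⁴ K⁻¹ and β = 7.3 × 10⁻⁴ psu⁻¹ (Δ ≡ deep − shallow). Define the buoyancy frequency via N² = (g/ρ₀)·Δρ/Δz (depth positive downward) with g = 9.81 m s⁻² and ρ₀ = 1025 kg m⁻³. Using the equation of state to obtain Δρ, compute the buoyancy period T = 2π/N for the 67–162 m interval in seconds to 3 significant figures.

675 s

ΔT = -0.4 K, ΔS = +1.09 psu (deep − shallow).
Δρ/ρ₀ = −αΔT + βΔS = 4.40 × 10⁻⁵ + 7.957 × 10⁻⁴ = 8.397 × 10⁻⁴, so Δρ ≈ 0.8607 kg m⁻³.
N² = (g/ρ₀)·Δρ/Δz = g·(Δρ/ρ₀)/Δz = 9.81 × 8.397 × 10⁻⁴ / 95 = 8.6710 × 10⁻⁵ s⁻².
N = √(8.6710 × 10⁻⁵) = 9.3118 × 10⁻³ rad s⁻¹ → T = 2π/N = 674.76 s ≈ 675 s.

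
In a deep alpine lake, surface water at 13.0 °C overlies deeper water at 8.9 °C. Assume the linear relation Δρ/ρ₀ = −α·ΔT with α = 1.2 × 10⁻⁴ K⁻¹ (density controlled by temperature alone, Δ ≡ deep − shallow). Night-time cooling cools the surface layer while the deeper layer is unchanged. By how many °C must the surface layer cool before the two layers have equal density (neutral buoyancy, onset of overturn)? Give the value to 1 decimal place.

4.1 °C

With temperature the only control, equal density requires T_surf′ = T_deep.
T_surf′ = 8.9 °C.
Cooling required: 13.0 − 8.9 = 4.1 °C.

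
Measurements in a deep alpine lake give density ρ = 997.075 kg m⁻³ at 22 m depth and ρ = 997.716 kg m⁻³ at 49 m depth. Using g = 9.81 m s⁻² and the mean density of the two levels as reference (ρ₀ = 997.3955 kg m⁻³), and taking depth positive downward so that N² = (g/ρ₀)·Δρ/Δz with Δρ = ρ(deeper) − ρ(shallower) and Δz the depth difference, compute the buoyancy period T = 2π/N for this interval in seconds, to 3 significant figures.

Δρ = 997.716 − 997.075 = 0.641 kg m⁻³ over Δz = 49 − 22 = 27 m.
N² = (9.81/997.3955) × (0.641/27) = 2.3350 × 10⁻⁴ s⁻².
N = √(2.3350 × 10⁻⁴) = 0.015281 rad s⁻¹, so T = 2π/N = 411.18 s ≈ 411 s.

411 s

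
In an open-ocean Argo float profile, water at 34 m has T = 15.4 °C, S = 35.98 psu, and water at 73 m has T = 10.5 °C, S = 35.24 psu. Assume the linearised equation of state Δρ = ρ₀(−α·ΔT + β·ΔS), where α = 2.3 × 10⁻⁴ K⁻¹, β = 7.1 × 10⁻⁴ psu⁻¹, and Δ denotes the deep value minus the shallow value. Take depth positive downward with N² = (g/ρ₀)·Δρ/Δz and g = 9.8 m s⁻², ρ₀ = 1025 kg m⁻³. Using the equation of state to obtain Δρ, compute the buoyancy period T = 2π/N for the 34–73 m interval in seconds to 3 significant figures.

511 s

ΔT = -4.9 K, ΔS = -0.74 psu (deep − shallow).
Δρ/ρ₀ = −αΔT + βΔS = 1.127 × 10⁻³ − 5.254 × 10⁻⁴ = 6.016 × 10⁻⁴, so Δρ ≈ 0.6166 kg m⁻³.
N² = (g/ρ₀)·Δρ/Δz = g·(Δρ/ρ₀)/Δz = 9.8 × 6.016 × 10⁻⁴ / 39 = 1.5117 × 10⁻⁴ s⁻².
N = √(1.5117 × 10⁻⁴) = 0.012295 rad s⁻¹ → T = 2π/N = 511.04 s ≈ 511 s.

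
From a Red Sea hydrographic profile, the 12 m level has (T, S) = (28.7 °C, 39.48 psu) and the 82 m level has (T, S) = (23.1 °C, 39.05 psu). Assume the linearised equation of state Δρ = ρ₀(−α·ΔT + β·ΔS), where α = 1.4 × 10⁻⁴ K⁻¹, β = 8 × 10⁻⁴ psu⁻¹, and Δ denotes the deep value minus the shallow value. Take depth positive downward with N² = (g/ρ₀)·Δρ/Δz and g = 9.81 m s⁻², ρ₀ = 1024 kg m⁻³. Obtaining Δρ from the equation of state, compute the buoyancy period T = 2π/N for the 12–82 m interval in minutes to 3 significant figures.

13.3 min

ΔT = -5.6 K, ΔS = -0.43 psu (deep − shallow).
Δρ/ρ₀ = −αΔT + βΔS = 7.84 × 10⁻⁴ − 3.44 × 10⁻⁴ = 4.40 × 10⁻⁴, so Δρ ≈ 0.4506 kg m⁻³.
N² = (g/ρ₀)·Δρ/Δz = g·(Δρ/ρ₀)/Δz = 9.81 × 4.40 × 10⁻⁴ / 70 = 6.1663 × 10⁻⁵ s⁻².
N = √(6.1663 × 10⁻⁵) = 7.8526 × 10⁻³ rad s⁻¹ → T = 2π/N = 800.14 s = 13.336 min ≈ 13.3 min.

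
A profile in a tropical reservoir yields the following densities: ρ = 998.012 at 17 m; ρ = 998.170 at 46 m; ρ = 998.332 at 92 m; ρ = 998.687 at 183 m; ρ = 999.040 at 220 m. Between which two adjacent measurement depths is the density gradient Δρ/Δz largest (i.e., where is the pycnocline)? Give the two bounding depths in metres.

183–220 m

Compute the density gradient over each adjacent pair:
  17–46 m: Δρ/Δz = 0.158/29 = 5.4 × 10⁻³ kg m⁻⁴
  46–92 m: Δρ/Δz = 0.162/46 = 3.5 × 10⁻³ kg m⁻⁴
  92–183 m: Δρ/Δz = 0.355/91 = 3.9 × 10⁻³ kg m⁻⁴
  183–220 m: Δρ/Δz = 0.353/37 = 9.5 × 10⁻³ kg m⁻⁴
The largest gradient is in the 183–220 m interval — the pycnocline.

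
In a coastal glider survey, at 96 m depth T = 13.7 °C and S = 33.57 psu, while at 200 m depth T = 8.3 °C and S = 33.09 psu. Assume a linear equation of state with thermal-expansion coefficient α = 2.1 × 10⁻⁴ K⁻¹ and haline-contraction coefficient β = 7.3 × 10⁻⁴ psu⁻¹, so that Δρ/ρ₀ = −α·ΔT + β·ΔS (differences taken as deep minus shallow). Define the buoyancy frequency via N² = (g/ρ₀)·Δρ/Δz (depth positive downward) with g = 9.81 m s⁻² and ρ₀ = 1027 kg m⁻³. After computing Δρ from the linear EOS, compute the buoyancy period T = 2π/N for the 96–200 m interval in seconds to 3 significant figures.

731 s

ΔT = -5.4 K, ΔS = -0.48 psu (deep − shallow).
Δρ/ρ₀ = −αΔT + βΔS = 1.134 × 10⁻³ − 3.504 × 10⁻⁴ = 7.836 × 10⁻⁴, so Δρ ≈ 0.8048 kg m⁻³.
N² = (g/ρ₀)·Δρ/Δz = g·(Δρ/ρ₀)/Δz = 9.81 × 7.836 × 10⁻⁴ / 104 = 7.3915 × 10⁻⁵ s⁻².
N = √(7.3915 × 10⁻⁵) = 8.5974 × 10⁻³ rad s⁻¹ → T = 2π/N = 730.82 s ≈ 731 s.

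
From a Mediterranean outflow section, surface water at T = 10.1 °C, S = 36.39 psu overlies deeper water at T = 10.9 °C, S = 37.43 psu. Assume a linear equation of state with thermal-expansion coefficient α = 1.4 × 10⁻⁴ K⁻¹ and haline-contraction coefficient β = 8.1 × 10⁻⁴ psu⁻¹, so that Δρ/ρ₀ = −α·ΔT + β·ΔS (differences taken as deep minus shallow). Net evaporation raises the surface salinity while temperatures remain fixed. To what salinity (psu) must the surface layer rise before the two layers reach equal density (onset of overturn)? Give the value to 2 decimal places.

Neutral buoyancy requires −α(T_deep − T_surf) + β(S_deep − S_surf′) = 0.
S_surf′ = S_deep − (α/β)·ΔT = 37.43 − (1.4 × 10⁻⁴/8.1 × 10⁻⁴)·(+0.8) = 37.2917 psu.
Increase required: 37.2917 − 36.39 = 0.9017 psu.

37.29 psu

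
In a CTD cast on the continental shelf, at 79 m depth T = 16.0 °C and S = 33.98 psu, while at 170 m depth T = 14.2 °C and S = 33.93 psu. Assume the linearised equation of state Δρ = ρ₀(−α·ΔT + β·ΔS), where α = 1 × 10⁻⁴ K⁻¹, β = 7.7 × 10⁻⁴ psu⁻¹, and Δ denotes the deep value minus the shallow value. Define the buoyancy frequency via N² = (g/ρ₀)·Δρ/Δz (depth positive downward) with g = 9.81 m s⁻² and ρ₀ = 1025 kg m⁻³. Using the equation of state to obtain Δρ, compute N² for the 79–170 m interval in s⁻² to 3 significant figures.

ΔT = -1.8 K, ΔS = -0.05 psu (deep − shallow).
Δρ/ρ₀ = −αΔT + βΔS = 1.80 × 10⁻⁴ − 3.85 × 10⁻⁵ = 1.415 × 10⁻⁴, so Δρ ≈ 0.1450 kg m⁻³.
N² = (g/ρ₀)·Δρ/Δz = g·(Δρ/ρ₀)/Δz = 9.81 × 1.415 × 10⁻⁴ / 91 = 1.5254 × 10⁻⁵ s⁻² ≈ 1.53 × 10⁻⁵ s⁻².

1.53 × 10⁻⁵ s⁻²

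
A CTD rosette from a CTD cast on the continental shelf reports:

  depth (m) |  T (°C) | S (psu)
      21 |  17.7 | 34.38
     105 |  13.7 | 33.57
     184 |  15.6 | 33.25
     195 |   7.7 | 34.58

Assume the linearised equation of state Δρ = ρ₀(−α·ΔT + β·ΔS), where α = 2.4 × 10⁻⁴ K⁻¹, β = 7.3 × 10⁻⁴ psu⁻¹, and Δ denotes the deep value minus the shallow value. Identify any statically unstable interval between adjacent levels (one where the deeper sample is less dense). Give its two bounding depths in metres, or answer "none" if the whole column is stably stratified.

Evaluate Δρ/ρ₀ = −αΔT + βΔS across each adjacent pair:
  21–105 m: −αΔT+βΔS = −(2.4 × 10⁻⁴)(-4.0)+(7.3 × 10⁻⁴)(-0.81) = 3.7 × 10⁻⁴ → stable
  105–184 m: −αΔT+βΔS = −(2.4 × 10⁻⁴)(+1.9)+(7.3 × 10⁻⁴)(-0.32) = -6.9 × 10⁻⁴ → UNSTABLE
  184–195 m: −αΔT+βΔS = −(2.4 × 10⁻⁴)(-7.9)+(7.3 × 10⁻⁴)(+1.33) = 2.9 × 10⁻³ → stable
The 105–184 m interval has Δρ < 0: lighter water underlies denser water.

105–184 m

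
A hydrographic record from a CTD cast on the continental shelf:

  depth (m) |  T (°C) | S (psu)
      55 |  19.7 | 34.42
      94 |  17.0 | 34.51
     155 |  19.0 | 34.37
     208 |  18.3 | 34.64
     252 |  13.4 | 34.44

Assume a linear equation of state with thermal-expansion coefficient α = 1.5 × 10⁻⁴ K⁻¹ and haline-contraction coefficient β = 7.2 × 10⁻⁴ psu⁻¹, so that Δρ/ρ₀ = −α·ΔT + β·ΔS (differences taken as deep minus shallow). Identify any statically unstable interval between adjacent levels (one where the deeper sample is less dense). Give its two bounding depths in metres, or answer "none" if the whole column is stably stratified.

94–155 m

Evaluate Δρ/ρ₀ = −αΔT + βΔS across each adjacent pair:
  55–94 m: −αΔT+βΔS = −(1.5 × 10⁻⁴)(-2.7)+(7.2 × 10⁻⁴)(+0.09) = 4.7 × 10⁻⁴ → stable
  94–155 m: −αΔT+βΔS = −(1.5 × 10⁻⁴)(+2.0)+(7.2 × 10⁻⁴)(-0.14) = -4.0 × 10⁻⁴ → UNSTABLE
  155–208 m: −αΔT+βΔS = −(1.5 × 10⁻⁴)(-0.7)+(7.2 × 10⁻⁴)(+0.27) = 3.0 × 10⁻⁴ → stable
  208–252 m: −αΔT+βΔS = −(1.5 × 10⁻⁴)(-4.9)+(7.2 × 10⁻⁴)(-0.20) = 5.9 × 10⁻⁴ → stable
The 94–155 m interval has Δρ < 0: lighter water underlies denser water.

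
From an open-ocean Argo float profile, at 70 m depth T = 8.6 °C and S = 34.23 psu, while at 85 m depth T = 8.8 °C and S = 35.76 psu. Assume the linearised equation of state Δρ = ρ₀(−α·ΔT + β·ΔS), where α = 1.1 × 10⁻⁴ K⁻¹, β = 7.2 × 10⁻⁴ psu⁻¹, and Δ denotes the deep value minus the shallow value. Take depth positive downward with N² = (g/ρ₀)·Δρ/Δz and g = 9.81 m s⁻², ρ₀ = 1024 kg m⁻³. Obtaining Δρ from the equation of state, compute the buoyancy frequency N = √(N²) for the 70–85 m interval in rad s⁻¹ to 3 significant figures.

0.0266 rad s⁻¹

ΔT = +0.2 K, ΔS = +1.53 psu (deep − shallow).
Δρ/ρ₀ = −αΔT + βΔS = -2.20 × 10⁻⁵ + 1.1016 × 10⁻³ = 1.0796 × 10⁻³, so Δρ ≈ 1.106 kg m⁻³.
N² = (g/ρ₀)·Δρ/Δz = g·(Δρ/ρ₀)/Δz = 9.81 × 1.0796 × 10⁻³ / 15 = 7.0606 × 10⁻⁴ s⁻².
N = √(7.0606 × 10⁻⁴) = 0.026572 rad s⁻¹ ≈ 0.0266 rad s⁻¹.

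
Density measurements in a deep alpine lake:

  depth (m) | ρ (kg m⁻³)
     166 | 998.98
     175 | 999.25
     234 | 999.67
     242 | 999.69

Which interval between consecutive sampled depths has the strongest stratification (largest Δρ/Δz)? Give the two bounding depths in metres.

Compute the density gradient over each adjacent pair:
  166–175 m: Δρ/Δz = 0.27/9 = 0.030 kg m⁻⁴
  175–234 m: Δρ/Δz = 0.42/59 = 7.1 × 10⁻³ kg m⁻⁴
  234–242 m: Δρ/Δz = 0.02/8 = 2.5 × 10⁻³ kg m⁻⁴
The largest gradient is in the 166–175 m interval — the pycnocline.

166–175 m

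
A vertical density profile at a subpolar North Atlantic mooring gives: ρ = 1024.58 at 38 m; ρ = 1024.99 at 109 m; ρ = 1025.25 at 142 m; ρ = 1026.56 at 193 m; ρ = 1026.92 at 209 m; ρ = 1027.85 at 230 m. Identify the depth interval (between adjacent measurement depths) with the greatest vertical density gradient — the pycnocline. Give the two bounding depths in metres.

209–230 m

Compute the density gradient over each adjacent pair:
  38–109 m: Δρ/Δz = 0.41/71 = 5.8 × 10⁻³ kg m⁻⁴
  109–142 m: Δρ/Δz = 0.26/33 = 7.9 × 10⁻³ kg m⁻⁴
  142–193 m: Δρ/Δz = 1.31/51 = 0.026 kg m⁻⁴
  193–209 m: Δρ/Δz = 0.36/16 = 0.022 kg m⁻⁴
  209–230 m: Δρ/Δz = 0.93/21 = 0.044 kg m⁻⁴
The largest gradient is in the 209–230 m interval — the pycnocline.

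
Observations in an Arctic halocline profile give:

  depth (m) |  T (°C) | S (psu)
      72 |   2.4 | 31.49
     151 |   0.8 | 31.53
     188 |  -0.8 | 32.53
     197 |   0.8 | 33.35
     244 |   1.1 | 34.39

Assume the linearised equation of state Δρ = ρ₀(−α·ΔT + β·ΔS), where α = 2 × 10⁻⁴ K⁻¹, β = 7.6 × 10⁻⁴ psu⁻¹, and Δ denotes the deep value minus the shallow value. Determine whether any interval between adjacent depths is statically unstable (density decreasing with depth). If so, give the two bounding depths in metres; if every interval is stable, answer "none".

none

Evaluate Δρ/ρ₀ = −αΔT + βΔS across each adjacent pair:
  72–151 m: −αΔT+βΔS = −(2 × 10⁻⁴)(-1.6)+(7.6 × 10⁻⁴)(+0.04) = 3.5 × 10⁻⁴ → stable
  151–188 m: −αΔT+βΔS = −(2 × 10⁻⁴)(-1.6)+(7.6 × 10⁻⁴)(+1.00) = 1.1 × 10⁻³ → stable
  188–197 m: −αΔT+βΔS = −(2 × 10⁻⁴)(+1.6)+(7.6 × 10⁻⁴)(+0.82) = 3.0 × 10⁻⁴ → stable
  197–244 m: −αΔT+βΔS = −(2 × 10⁻⁴)(+0.3)+(7.6 × 10⁻⁴)(+1.04) = 7.3 × 10⁻⁴ → stable
Every interval has Δρ > 0: the column is stably stratified throughout.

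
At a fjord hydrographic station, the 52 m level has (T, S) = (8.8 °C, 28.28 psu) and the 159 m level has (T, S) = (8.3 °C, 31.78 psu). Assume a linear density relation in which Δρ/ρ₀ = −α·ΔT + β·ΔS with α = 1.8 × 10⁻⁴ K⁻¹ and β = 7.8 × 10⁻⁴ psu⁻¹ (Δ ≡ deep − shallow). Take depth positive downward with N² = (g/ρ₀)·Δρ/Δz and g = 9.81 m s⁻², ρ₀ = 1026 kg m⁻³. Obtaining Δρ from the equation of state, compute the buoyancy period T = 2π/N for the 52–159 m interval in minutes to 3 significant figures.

ΔT = -0.5 K, ΔS = +3.50 psu (deep − shallow).
Δρ/ρ₀ = −αΔT + βΔS = 9.00 × 10⁻⁵ + 2.73 × 10⁻³ = 2.82 × 10⁻³, so Δρ ≈ 2.893 kg m⁻³.
N² = (g/ρ₀)·Δρ/Δz = g·(Δρ/ρ₀)/Δz = 9.81 × 2.82 × 10⁻³ / 107 = 2.5854 × 10⁻⁴ s⁻².
N = √(2.5854 × 10⁻⁴) = 0.016079 rad s⁻¹ → T = 2π/N = 390.77 s = 6.5128 min ≈ 6.51 min.

6.51 min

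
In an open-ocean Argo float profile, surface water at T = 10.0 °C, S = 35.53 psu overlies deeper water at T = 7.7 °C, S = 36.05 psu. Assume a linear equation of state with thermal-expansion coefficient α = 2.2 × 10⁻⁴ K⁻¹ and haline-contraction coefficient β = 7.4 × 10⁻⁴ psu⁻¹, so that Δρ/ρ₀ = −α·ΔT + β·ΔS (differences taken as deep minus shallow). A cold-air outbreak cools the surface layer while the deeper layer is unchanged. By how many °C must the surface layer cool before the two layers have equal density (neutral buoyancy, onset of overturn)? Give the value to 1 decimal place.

Neutral buoyancy requires Δρ = 0, i.e. −α(T_deep − T_surf′) + β(S_deep − S_surf) = 0.
T_surf′ = T_deep − (β/α)·ΔS = 7.7 − (7.4 × 10⁻⁴/2.2 × 10⁻⁴)·(+0.52) = 5.951 °C.
Cooling required: 10.0 − (5.951) = 4.049 °C.

4.0 °C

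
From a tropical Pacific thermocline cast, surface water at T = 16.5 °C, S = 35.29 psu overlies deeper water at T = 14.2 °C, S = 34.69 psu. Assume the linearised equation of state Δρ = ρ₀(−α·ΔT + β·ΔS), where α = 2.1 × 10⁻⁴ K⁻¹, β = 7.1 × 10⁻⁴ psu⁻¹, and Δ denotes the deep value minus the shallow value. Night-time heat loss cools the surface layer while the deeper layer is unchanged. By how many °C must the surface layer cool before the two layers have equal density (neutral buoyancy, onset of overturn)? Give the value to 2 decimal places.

Neutral buoyancy requires Δρ = 0, i.e. −α(T_deep − T_surf′) + β(S_deep − S_surf) = 0.
T_surf′ = T_deep − (β/α)·ΔS = 14.2 − (7.1 × 10⁻⁴/2.1 × 10⁻⁴)·(-0.60) = 16.2286 °C.
Cooling required: 16.5 − (16.2286) = 0.2714 °C.

0.27 °C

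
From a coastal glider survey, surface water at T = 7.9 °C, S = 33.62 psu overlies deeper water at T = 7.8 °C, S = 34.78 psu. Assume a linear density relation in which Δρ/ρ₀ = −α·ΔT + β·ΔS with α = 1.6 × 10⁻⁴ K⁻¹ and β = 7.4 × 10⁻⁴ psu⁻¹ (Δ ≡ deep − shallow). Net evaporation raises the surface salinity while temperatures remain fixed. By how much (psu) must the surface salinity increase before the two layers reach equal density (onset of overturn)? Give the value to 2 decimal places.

Neutral buoyancy requires −α(T_deep − T_surf) + β(S_deep − S_surf′) = 0.
S_surf′ = S_deep − (α/β)·ΔT = 34.78 − (1.6 × 10⁻⁴/7.4 × 10⁻⁴)·(-0.1) = 34.8016 psu.
Increase required: 34.8016 − 33.62 = 1.1816 psu.

1.18 psu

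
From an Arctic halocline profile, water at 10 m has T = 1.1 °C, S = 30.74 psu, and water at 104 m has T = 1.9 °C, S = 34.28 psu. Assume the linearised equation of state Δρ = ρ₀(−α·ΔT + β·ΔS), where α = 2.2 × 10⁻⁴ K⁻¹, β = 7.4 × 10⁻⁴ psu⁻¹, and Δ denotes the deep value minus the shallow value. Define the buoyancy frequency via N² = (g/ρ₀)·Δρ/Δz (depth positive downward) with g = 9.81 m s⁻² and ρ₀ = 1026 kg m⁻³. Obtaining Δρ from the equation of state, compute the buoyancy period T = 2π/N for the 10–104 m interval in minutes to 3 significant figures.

ΔT = +0.8 K, ΔS = +3.54 psu (deep − shallow).
Δρ/ρ₀ = −αΔT + βΔS = -1.76 × 10⁻⁴ + 2.6196 × 10⁻³ = 2.4436 × 10⁻³, so Δρ ≈ 2.507 kg m⁻³.
N² = (g/ρ₀)·Δρ/Δz = g·(Δρ/ρ₀)/Δz = 9.81 × 2.4436 × 10⁻³ / 94 = 2.5502 × 10⁻⁴ s⁻².
N = √(2.5502 × 10⁻⁴) = 0.015969 rad s⁻¹ → T = 2π/N = 393.46 s = 6.5577 min ≈ 6.56 min.

6.56 min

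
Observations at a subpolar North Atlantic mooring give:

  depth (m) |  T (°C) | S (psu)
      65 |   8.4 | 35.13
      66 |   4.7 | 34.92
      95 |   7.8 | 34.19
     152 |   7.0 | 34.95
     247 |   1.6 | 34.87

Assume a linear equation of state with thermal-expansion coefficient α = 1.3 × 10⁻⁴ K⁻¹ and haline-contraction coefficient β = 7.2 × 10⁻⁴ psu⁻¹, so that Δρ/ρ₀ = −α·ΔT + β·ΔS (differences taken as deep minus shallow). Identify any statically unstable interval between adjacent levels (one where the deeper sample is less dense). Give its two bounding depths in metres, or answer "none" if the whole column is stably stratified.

66–95 m

Evaluate Δρ/ρ₀ = −αΔT + βΔS across each adjacent pair:
  65–66 m: −αΔT+βΔS = −(1.3 × 10⁻⁴)(-3.7)+(7.2 × 10⁻⁴)(-0.21) = 3.3 × 10⁻⁴ → stable
  66–95 m: −αΔT+βΔS = −(1.3 × 10⁻⁴)(+3.1)+(7.2 × 10⁻⁴)(-0.73) = -9.3 × 10⁻⁴ → UNSTABLE
  95–152 m: −αΔT+βΔS = −(1.3 × 10⁻⁴)(-0.8)+(7.2 × 10⁻⁴)(+0.76) = 6.5 × 10⁻⁴ → stable
  152–247 m: −αΔT+βΔS = −(1.3 × 10⁻⁴)(-5.4)+(7.2 × 10⁻⁴)(-0.08) = 6.4 × 10⁻⁴ → stable
The 66–95 m interval has Δρ < 0: lighter water underlies denser water.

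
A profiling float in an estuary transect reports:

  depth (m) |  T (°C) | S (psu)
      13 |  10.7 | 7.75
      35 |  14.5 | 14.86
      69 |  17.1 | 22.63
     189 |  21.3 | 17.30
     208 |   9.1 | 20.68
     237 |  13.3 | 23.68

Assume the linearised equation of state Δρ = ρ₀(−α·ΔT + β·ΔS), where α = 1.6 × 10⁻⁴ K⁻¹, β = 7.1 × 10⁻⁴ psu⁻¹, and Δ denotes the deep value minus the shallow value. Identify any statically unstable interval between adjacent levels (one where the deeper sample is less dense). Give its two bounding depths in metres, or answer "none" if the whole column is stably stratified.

Evaluate Δρ/ρ₀ = −αΔT + βΔS across each adjacent pair:
  13–35 m: −αΔT+βΔS = −(1.6 × 10⁻⁴)(+3.8)+(7.1 × 10⁻⁴)(+7.11) = 4.4 × 10⁻³ → stable
  35–69 m: −αΔT+βΔS = −(1.6 × 10⁻⁴)(+2.6)+(7.1 × 10⁻⁴)(+7.77) = 5.1 × 10⁻³ → stable
  69–189 m: −αΔT+βΔS = −(1.6 × 10⁻⁴)(+4.2)+(7.1 × 10⁻⁴)(-5.33) = -4.5 × 10⁻³ → UNSTABLE
  189–208 m: −αΔT+βΔS = −(1.6 × 10⁻⁴)(-12.2)+(7.1 × 10⁻⁴)(+3.38) = 4.4 × 10⁻³ → stable
  208–237 m: −αΔT+βΔS = −(1.6 × 10⁻⁴)(+4.2)+(7.1 × 10⁻⁴)(+3.00) = 1.5 × 10⁻³ → stable
The 69–189 m interval has Δρ < 0: lighter water underlies denser water.

69–189 m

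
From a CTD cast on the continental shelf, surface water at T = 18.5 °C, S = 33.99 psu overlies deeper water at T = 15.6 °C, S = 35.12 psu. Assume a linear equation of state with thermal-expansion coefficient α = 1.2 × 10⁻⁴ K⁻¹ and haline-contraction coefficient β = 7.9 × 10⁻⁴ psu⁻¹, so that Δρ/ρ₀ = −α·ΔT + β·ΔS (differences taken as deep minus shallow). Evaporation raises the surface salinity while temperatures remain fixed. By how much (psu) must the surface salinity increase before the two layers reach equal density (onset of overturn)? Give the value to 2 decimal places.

Neutral buoyancy requires −α(T_deep − T_surf) + β(S_deep − S_surf′) = 0.
S_surf′ = S_deep − (α/β)·ΔT = 35.12 − (1.2 × 10⁻⁴/7.9 × 10⁻⁴)·(-2.9) = 35.5605 psu.
Increase required: 35.5605 − 33.99 = 1.5705 psu.

1.57 psu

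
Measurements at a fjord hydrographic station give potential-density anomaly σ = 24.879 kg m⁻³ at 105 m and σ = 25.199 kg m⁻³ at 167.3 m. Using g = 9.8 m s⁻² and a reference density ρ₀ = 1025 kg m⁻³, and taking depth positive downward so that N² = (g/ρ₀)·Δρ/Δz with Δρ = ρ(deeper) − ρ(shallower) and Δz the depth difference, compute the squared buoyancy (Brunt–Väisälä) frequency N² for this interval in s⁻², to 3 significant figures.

4.91 × 10⁻⁵ s⁻²

Δρ = 1025.199 − 1024.879 = 0.320 kg m⁻³ over Δz = 167.3 − 105 = 62.3 m.
N² = (9.8/1025) × (0.320/62.3) = 4.9109 × 10⁻⁵ s⁻² ≈ 4.91 × 10⁻⁵ s⁻².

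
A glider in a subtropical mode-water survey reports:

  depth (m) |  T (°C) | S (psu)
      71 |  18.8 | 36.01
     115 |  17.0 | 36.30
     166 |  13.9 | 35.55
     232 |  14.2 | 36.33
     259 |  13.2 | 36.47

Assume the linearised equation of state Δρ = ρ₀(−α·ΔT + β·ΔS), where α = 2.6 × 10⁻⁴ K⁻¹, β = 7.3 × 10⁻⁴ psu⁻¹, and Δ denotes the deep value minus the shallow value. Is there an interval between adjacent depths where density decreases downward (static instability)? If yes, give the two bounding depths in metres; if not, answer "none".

none

Evaluate Δρ/ρ₀ = −αΔT + βΔS across each adjacent pair:
  71–115 m: −αΔT+βΔS = −(2.6 × 10⁻⁴)(-1.8)+(7.3 × 10⁻⁴)(+0.29) = 6.8 × 10⁻⁴ → stable
  115–166 m: −αΔT+βΔS = −(2.6 × 10⁻⁴)(-3.1)+(7.3 × 10⁻⁴)(-0.75) = 2.6 × 10⁻⁴ → stable
  166–232 m: −αΔT+βΔS = −(2.6 × 10⁻⁴)(+0.3)+(7.3 × 10⁻⁴)(+0.78) = 4.9 × 10⁻⁴ → stable
  232–259 m: −αΔT+βΔS = −(2.6 × 10⁻⁴)(-1.0)+(7.3 × 10⁻⁴)(+0.14) = 3.6 × 10⁻⁴ → stable
Every interval has Δρ > 0: the column is stably stratified throughout.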